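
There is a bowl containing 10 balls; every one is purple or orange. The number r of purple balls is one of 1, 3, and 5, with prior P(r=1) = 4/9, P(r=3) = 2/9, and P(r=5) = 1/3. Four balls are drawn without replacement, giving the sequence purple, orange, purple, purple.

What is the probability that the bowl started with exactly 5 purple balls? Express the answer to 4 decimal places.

The likelihood of the observed sequence under each hypothesis: P(data | r = 1) = (1/10)(9/9)(0/8) = 0; P(data | r = 3) = (3/10)(7/9)(2/8)(1/7) = 0.0083333; P(data | r = 5) = (5/10)(5/9)(4/8)(3/7) = 0.059524.
Weighting by the prior gives 4/9 · 0 = 0, 2/9 · 0.0083333 = 0.0018519, 1/3 · 0.059524 = 0.019841; with total 0.021693.
By Bayes' rule, P(r = 5 | data) = (0.019841) / (0.021693) = 0.91463.

0.9146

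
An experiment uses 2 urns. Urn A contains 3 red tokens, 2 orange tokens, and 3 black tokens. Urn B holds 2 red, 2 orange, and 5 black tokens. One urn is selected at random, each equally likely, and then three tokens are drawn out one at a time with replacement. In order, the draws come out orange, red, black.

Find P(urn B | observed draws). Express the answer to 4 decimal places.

0.4383

For each hypothesis, P(data | H) works out to: P(data | urn A) = (2/8)(3/8)(3/8) = 0.035156; P(data | urn B) = (2/9)(2/9)(5/9) = 0.027435.
Weighting by the prior gives 1/2 · 0.035156 = 0.017578, 1/2 · 0.027435 = 0.013717; with total 0.031296.
Therefore the posterior P(urn B | data) = (0.013717) / (0.031296) = 0.43832.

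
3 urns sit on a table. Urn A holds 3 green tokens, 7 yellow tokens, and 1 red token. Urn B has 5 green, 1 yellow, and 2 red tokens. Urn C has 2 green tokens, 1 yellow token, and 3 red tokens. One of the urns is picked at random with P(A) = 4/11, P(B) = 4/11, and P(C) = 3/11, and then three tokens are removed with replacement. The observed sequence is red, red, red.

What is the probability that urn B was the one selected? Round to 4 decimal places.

Under each hypothesis, the probability of the observed sequence is: P(data | urn A) = (1/11)(1/11)(1/11) = 0.00075131; P(data | urn B) = (2/8)(2/8)(2/8) = 0.015625; P(data | urn C) = (3/6)(3/6)(3/6) = 0.125.
The prior-weighted likelihoods are 4/11 · 0.00075131 = 0.00027321, 4/11 · 0.015625 = 0.0056818, 3/11 · 0.125 = 0.034091; with total 0.040046.
Hence P(urn B | data) = (0.0056818) / (0.040046) = 0.14188.

0.1419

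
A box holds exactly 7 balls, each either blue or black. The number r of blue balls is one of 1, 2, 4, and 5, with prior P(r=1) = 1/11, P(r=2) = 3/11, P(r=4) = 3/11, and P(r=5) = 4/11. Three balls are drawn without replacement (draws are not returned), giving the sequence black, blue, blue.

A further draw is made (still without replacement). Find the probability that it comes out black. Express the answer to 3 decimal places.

For each hypothesis, P(data | H) works out to: P(data | r = 1) = (6/7)(1/6)(0/5) = 0; P(data | r = 2) = (5/7)(2/6)(1/5) = 0.047619; P(data | r = 4) = (3/7)(4/6)(3/5) = 0.17143; P(data | r = 5) = (2/7)(5/6)(4/5) = 0.19048.
The prior-weighted likelihoods are 1/11 · 0 = 0, 3/11 · 0.047619 = 0.012987, 3/11 · 0.17143 = 0.046753, 4/11 · 0.19048 = 0.069264; summing to 0.129.
The posterior is then P(r = 1 | data) = 0, P(r = 2 | data) = 0.10067, P(r = 4 | data) = 0.36242, P(r = 5 | data) = 0.53691.
The predictive probability is P(black next | data) = (1)(0.10067) + (1/2)(0.36242) + (1/4)(0.53691) = 0.41611.

0.416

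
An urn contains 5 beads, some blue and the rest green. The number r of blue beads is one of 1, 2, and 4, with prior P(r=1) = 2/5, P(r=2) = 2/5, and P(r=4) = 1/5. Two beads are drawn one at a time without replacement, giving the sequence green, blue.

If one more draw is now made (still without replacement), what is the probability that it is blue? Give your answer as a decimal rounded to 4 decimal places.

0.3333

Under each hypothesis, the probability of the observed sequence is: P(data | r = 1) = (4/5)(1/4) = 1/5; P(data | r = 2) = (3/5)(2/4) = 3/10; P(data | r = 4) = (1/5)(4/4) = 1/5.
Multiplying each by its prior: 2/5 · 1/5 = 2/25, 2/5 · 3/10 = 3/25, 1/5 · 1/5 = 1/25; these sum to 6/25.
Dividing through by the total gives posterior P(r = 1 | data) = 1/3, P(r = 2 | data) = 1/2, P(r = 4 | data) = 1/6.
So P(blue next | data) = Σ P(blue next | H) P(H | data) = (0)(1/3) + (1/3)(1/2) + (1)(1/6) = 1/3.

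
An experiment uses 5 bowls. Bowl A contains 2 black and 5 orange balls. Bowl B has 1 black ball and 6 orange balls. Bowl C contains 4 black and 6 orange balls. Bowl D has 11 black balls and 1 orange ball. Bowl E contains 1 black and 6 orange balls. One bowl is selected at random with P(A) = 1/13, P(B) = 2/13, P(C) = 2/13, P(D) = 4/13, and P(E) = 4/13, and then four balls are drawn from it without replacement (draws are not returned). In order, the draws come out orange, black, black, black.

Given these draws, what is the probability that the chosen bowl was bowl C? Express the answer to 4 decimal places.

For each hypothesis, P(data | H) works out to: P(data | bowl A) = (5/7)(2/6)(1/5)(0/4) = 0; P(data | bowl B) = (6/7)(1/6)(0/5) = 0; P(data | bowl C) = (6/10)(4/9)(3/8)(2/7) = 0.028571; P(data | bowl D) = (1/12)(11/11)(10/10)(9/9) = 0.083333; P(data | bowl E) = (6/7)(1/6)(0/5) = 0.
Weighting by the prior gives 1/13 · 0 = 0, 2/13 · 0 = 0, 2/13 · 0.028571 = 0.0043956, 4/13 · 0.083333 = 0.025641, 4/13 · 0 = 0; with total 0.030037.
So P(bowl C | data) = (0.0043956) / (0.030037) = 0.14634.

0.1463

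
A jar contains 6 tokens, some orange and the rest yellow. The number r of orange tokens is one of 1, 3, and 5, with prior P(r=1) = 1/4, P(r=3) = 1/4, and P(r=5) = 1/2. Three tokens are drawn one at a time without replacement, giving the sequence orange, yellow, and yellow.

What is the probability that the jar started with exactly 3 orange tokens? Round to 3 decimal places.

Under each hypothesis, the probability of the observed sequence is: P(data | r = 1) = (1/6)(5/5)(4/4) = 1/6; P(data | r = 3) = (3/6)(3/5)(2/4) = 3/20; P(data | r = 5) = (5/6)(1/5)(0/4) = 0.
Weighting by the prior gives 1/4 · 1/6 = 1/24, 1/4 · 3/20 = 3/80, 1/2 · 0 = 0; summing to 19/240.
Hence P(r = 3 | data) = (3/80) / (19/240) = 9/19.

0.474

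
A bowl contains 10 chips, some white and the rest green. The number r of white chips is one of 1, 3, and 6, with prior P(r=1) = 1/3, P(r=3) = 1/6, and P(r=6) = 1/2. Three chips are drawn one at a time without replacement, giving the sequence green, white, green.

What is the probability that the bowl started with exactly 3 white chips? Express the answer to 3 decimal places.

0.259

Under each hypothesis, the probability of the observed sequence is: P(data | r = 1) = (9/10)(1/9)(8/8) = 1/10; P(data | r = 3) = (7/10)(3/9)(6/8) = 7/40; P(data | r = 6) = (4/10)(6/9)(3/8) = 1/10.
The prior-weighted likelihoods are 1/3 · 1/10 = 1/30, 1/6 · 7/40 = 7/240, 1/2 · 1/10 = 1/20; summing to 9/80.
Therefore the posterior P(r = 3 | data) = (7/240) / (9/80) = 7/27.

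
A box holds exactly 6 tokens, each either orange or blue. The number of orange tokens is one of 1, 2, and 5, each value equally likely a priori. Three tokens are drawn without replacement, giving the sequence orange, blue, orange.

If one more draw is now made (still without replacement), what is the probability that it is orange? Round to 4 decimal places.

0.7143

The likelihood of the observed sequence under each hypothesis: P(data | r = 1) = (1/6)(5/5)(0/4) = 0; P(data | r = 2) = (2/6)(4/5)(1/4) = 1/15; P(data | r = 5) = (5/6)(1/5)(4/4) = 1/6.
The prior-weighted likelihoods are 1/3 · 0 = 0, 1/3 · 1/15 = 1/45, 1/3 · 1/6 = 1/18; these sum to 7/90.
Dividing through by the total gives posterior P(r = 1 | data) = 0, P(r = 2 | data) = 2/7, P(r = 5 | data) = 5/7.
The predictive probability is P(orange next | data) = (0)(2/7) + (1)(5/7) = 5/7.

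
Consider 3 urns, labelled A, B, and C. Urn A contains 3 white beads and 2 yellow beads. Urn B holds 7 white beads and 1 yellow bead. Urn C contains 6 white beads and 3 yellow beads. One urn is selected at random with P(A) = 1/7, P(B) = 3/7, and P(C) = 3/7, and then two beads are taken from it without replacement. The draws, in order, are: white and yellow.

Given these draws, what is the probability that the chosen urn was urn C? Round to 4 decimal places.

The likelihood of the observed sequence under each hypothesis: P(data | urn A) = (3/5)(2/4) = 3/10; P(data | urn B) = (7/8)(1/7) = 1/8; P(data | urn C) = (6/9)(3/8) = 1/4.
Multiplying each by its prior: 1/7 · 3/10 = 3/70, 3/7 · 1/8 = 3/56, 3/7 · 1/4 = 3/28; summing to 57/280.
Therefore the posterior P(urn C | data) = (3/28) / (57/280) = 10/19.

0.5263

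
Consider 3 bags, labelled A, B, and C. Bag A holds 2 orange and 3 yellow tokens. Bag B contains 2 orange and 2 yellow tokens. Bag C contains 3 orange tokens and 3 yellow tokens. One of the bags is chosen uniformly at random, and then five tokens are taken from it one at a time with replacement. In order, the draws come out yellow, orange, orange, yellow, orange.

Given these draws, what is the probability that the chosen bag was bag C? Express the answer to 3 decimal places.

0.365

Compute the likelihood of the observed sequence for each case: P(data | bag A) = (3/5)(2/5)(2/5)(3/5)(2/5) = 0.02304; P(data | bag B) = (2/4)(2/4)(2/4)(2/4)(2/4) = 0.03125; P(data | bag C) = (3/6)(3/6)(3/6)(3/6)(3/6) = 0.03125.
Weighting by the prior gives 1/3 · 0.02304 = 0.00768, 1/3 · 0.03125 = 0.010417, 1/3 · 0.03125 = 0.010417; with total 0.028513.
Therefore the posterior P(bag C | data) = (0.010417) / (0.028513) = 0.36533.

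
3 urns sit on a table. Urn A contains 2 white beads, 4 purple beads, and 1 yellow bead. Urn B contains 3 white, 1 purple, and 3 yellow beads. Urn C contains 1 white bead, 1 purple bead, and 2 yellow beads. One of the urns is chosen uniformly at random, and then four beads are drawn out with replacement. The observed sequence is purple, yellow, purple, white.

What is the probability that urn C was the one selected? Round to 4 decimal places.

0.3139

Under each hypothesis, the probability of the observed sequence is: P(data | urn A) = (4/7)(1/7)(4/7)(2/7) = 0.013328; P(data | urn B) = (1/7)(3/7)(1/7)(3/7) = 0.0037484; P(data | urn C) = (1/4)(2/4)(1/4)(1/4) = 0.0078125.
Weighting by the prior gives 1/3 · 0.013328 = 0.0044426, 1/3 · 0.0037484 = 0.0012495, 1/3 · 0.0078125 = 0.0026042; with total 0.0082962.
Hence P(urn C | data) = (0.0026042) / (0.0082962) = 0.3139.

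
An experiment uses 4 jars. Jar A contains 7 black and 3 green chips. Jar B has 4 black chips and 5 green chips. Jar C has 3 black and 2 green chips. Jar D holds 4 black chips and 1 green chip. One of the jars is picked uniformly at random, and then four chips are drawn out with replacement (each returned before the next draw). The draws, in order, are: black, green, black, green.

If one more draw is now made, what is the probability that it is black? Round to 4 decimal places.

Compute the likelihood of the observed sequence for each case: P(data | jar A) = (7/10)(3/10)(7/10)(3/10) = 0.0441; P(data | jar B) = (4/9)(5/9)(4/9)(5/9) = 0.060966; P(data | jar C) = (3/5)(2/5)(3/5)(2/5) = 0.0576; P(data | jar D) = (4/5)(1/5)(4/5)(1/5) = 0.0256.
The prior-weighted likelihoods are 1/4 · 0.0441 = 0.011025, 1/4 · 0.060966 = 0.015242, 1/4 · 0.0576 = 0.0144, 1/4 · 0.0256 = 0.0064; these sum to 0.047067.
Dividing through by the total gives posterior P(jar A | data) = 0.23424, P(jar B | data) = 0.32383, P(jar C | data) = 0.30595, P(jar D | data) = 0.13598.
Averaging over the posterior, P(black next | data) = (7/10)(0.23424) + (4/9)(0.32383) + (3/5)(0.30595) + (4/5)(0.13598) = 0.60025.

0.6002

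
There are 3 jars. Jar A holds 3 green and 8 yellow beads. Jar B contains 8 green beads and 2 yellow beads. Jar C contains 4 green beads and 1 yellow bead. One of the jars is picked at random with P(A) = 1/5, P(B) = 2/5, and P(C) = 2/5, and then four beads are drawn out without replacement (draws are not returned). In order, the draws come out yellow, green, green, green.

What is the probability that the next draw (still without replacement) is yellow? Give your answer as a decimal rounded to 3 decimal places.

For each hypothesis, P(data | H) works out to: P(data | jar A) = (8/11)(3/10)(2/9)(1/8) = 1/165; P(data | jar B) = (2/10)(8/9)(7/8)(6/7) = 2/15; P(data | jar C) = (1/5)(4/4)(3/3)(2/2) = 1/5.
Multiplying each by its prior: 1/5 · 1/165 = 1/825, 2/5 · 2/15 = 4/75, 2/5 · 1/5 = 2/25; with total 37/275.
Dividing through by the total gives posterior P(jar A | data) = 1/111, P(jar B | data) = 44/111, P(jar C | data) = 22/37.
Averaging over the posterior, P(yellow next | data) = (1)(1/111) + (1/6)(44/111) + (0)(22/37) = 25/333.

0.075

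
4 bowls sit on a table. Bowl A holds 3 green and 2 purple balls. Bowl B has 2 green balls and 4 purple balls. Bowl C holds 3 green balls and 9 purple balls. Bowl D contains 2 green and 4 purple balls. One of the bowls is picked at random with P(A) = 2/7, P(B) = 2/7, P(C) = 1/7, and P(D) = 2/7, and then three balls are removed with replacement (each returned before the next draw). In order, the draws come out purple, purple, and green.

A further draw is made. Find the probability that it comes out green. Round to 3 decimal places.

Under each hypothesis, the probability of the observed sequence is: P(data | bowl A) = (2/5)(2/5)(3/5) = 0.096; P(data | bowl B) = (4/6)(4/6)(2/6) = 0.14815; P(data | bowl C) = (9/12)(9/12)(3/12) = 0.14062; P(data | bowl D) = (4/6)(4/6)(2/6) = 0.14815.
Multiplying each by its prior: 2/7 · 0.096 = 0.027429, 2/7 · 0.14815 = 0.042328, 1/7 · 0.14062 = 0.020089, 2/7 · 0.14815 = 0.042328; summing to 0.13217.
The posterior is then P(bowl A | data) = 0.20752, P(bowl B | data) = 0.32024, P(bowl C | data) = 0.15199, P(bowl D | data) = 0.32024.
The predictive probability is P(green next | data) = (3/5)(0.20752) + (1/3)(0.32024) + (1/4)(0.15199) + (1/3)(0.32024) = 0.37601.

0.376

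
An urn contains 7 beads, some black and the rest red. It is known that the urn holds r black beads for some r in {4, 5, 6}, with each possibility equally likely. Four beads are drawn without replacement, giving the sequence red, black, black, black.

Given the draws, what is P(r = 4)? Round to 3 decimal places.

0.231

For each hypothesis, P(data | H) works out to: P(data | r = 4) = (3/7)(4/6)(3/5)(2/4) = 3/35; P(data | r = 5) = (2/7)(5/6)(4/5)(3/4) = 1/7; P(data | r = 6) = (1/7)(6/6)(5/5)(4/4) = 1/7.
The prior-weighted likelihoods are 1/3 · 3/35 = 1/35, 1/3 · 1/7 = 1/21, 1/3 · 1/7 = 1/21; with total 13/105.
By Bayes' rule, P(r = 4 | data) = (1/35) / (13/105) = 3/13.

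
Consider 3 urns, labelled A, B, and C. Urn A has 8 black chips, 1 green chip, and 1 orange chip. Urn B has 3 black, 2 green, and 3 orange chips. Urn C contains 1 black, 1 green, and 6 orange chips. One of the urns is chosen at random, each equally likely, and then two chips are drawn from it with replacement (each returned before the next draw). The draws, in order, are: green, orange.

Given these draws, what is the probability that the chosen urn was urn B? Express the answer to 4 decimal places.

For each hypothesis, P(data | H) works out to: P(data | urn A) = (1/10)(1/10) = 0.01; P(data | urn B) = (2/8)(3/8) = 0.09375; P(data | urn C) = (1/8)(6/8) = 0.09375.
Multiplying each by its prior: 1/3 · 0.01 = 0.0033333, 1/3 · 0.09375 = 0.03125, 1/3 · 0.09375 = 0.03125; summing to 0.065833.
Hence P(urn B | data) = (0.03125) / (0.065833) = 0.47468.

0.4747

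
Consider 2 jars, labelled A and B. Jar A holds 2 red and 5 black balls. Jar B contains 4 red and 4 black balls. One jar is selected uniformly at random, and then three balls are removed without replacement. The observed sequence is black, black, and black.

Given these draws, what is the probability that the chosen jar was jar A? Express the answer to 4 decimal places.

Compute the likelihood of the observed sequence for each case: P(data | jar A) = (5/7)(4/6)(3/5) = 2/7; P(data | jar B) = (4/8)(3/7)(2/6) = 1/14.
Multiplying each by its prior: 1/2 · 2/7 = 1/7, 1/2 · 1/14 = 1/28; with total 5/28.
By Bayes' rule, P(jar A | data) = (1/7) / (5/28) = 4/5.

0.8000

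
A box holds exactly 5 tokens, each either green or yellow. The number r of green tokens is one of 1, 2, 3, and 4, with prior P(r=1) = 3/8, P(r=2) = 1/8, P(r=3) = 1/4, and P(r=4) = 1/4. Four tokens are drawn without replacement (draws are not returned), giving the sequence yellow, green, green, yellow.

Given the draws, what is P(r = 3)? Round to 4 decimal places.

Under each hypothesis, the probability of the observed sequence is: P(data | r = 1) = (4/5)(1/4)(0/3) = 0; P(data | r = 2) = (3/5)(2/4)(1/3)(2/2) = 1/10; P(data | r = 3) = (2/5)(3/4)(2/3)(1/2) = 1/10; P(data | r = 4) = (1/5)(4/4)(3/3)(0/2) = 0.
Weighting by the prior gives 3/8 · 0 = 0, 1/8 · 1/10 = 1/80, 1/4 · 1/10 = 1/40, 1/4 · 0 = 0; these sum to 3/80.
So P(r = 3 | data) = (1/40) / (3/80) = 2/3.

0.6667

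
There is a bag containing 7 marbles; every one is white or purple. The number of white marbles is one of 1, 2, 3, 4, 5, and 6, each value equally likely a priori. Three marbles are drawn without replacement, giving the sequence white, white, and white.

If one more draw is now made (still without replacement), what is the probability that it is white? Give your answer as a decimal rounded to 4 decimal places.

Under each hypothesis, the probability of the observed sequence is: P(data | r = 1) = (1/7)(0/6) = 0; P(data | r = 2) = (2/7)(1/6)(0/5) = 0; P(data | r = 3) = (3/7)(2/6)(1/5) = 1/35; P(data | r = 4) = (4/7)(3/6)(2/5) = 4/35; P(data | r = 5) = (5/7)(4/6)(3/5) = 2/7; P(data | r = 6) = (6/7)(5/6)(4/5) = 4/7.
The prior-weighted likelihoods are 1/6 · 0 = 0, 1/6 · 0 = 0, 1/6 · 1/35 = 1/210, 1/6 · 4/35 = 2/105, 1/6 · 2/7 = 1/21, 1/6 · 4/7 = 2/21; summing to 1/6.
Dividing through by the total gives posterior P(r = 1 | data) = 0, P(r = 2 | data) = 0, P(r = 3 | data) = 1/35, P(r = 4 | data) = 4/35, P(r = 5 | data) = 2/7, P(r = 6 | data) = 4/7.
The predictive probability is P(white next | data) = (0)(1/35) + (1/4)(4/35) + (1/2)(2/7) + (3/4)(4/7) = 3/5.

0.6000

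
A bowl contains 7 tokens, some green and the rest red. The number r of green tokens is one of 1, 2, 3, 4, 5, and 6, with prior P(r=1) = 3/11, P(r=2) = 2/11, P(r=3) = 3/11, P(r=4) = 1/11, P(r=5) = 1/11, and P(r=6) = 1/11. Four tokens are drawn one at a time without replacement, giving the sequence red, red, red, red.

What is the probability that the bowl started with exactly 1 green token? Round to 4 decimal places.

0.7759

Compute the likelihood of the observed sequence for each case: P(data | r = 1) = (6/7)(5/6)(4/5)(3/4) = 3/7; P(data | r = 2) = (5/7)(4/6)(3/5)(2/4) = 1/7; P(data | r = 3) = (4/7)(3/6)(2/5)(1/4) = 1/35; P(data | r = 4) = (3/7)(2/6)(1/5)(0/4) = 0; P(data | r = 5) = (2/7)(1/6)(0/5) = 0; P(data | r = 6) = (1/7)(0/6) = 0.
The prior-weighted likelihoods are 3/11 · 3/7 = 9/77, 2/11 · 1/7 = 2/77, 3/11 · 1/35 = 3/385, 1/11 · 0 = 0, 1/11 · 0 = 0, 1/11 · 0 = 0; summing to 58/385.
Hence P(r = 1 | data) = (9/77) / (58/385) = 45/58.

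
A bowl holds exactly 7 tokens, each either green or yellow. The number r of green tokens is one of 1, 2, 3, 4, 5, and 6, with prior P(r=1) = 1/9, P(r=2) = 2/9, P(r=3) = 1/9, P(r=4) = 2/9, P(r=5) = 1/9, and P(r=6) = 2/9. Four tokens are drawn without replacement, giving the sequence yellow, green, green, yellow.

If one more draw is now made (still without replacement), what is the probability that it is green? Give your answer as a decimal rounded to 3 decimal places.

0.476

For each hypothesis, P(data | H) works out to: P(data | r = 1) = (6/7)(1/6)(0/5) = 0; P(data | r = 2) = (5/7)(2/6)(1/5)(4/4) = 1/21; P(data | r = 3) = (4/7)(3/6)(2/5)(3/4) = 3/35; P(data | r = 4) = (3/7)(4/6)(3/5)(2/4) = 3/35; P(data | r = 5) = (2/7)(5/6)(4/5)(1/4) = 1/21; P(data | r = 6) = (1/7)(6/6)(5/5)(0/4) = 0.
Weighting by the prior gives 1/9 · 0 = 0, 2/9 · 1/21 = 2/189, 1/9 · 3/35 = 1/105, 2/9 · 3/35 = 2/105, 1/9 · 1/21 = 1/189, 2/9 · 0 = 0; these sum to 2/45.
Dividing through by the total gives posterior P(r = 1 | data) = 0, P(r = 2 | data) = 5/21, P(r = 3 | data) = 3/14, P(r = 4 | data) = 3/7, P(r = 5 | data) = 5/42, P(r = 6 | data) = 0.
So P(green next | data) = Σ P(green next | H) P(H | data) = (0)(5/21) + (1/3)(3/14) + (2/3)(3/7) + (1)(5/42) = 10/21.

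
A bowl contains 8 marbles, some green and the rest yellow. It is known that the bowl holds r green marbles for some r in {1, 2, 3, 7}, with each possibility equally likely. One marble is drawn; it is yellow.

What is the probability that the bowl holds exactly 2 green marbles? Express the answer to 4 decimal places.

0.3158

For each hypothesis, P(data | H) works out to: P(data | r = 1) = (7/8) = 7/8; P(data | r = 2) = (6/8) = 3/4; P(data | r = 3) = (5/8) = 5/8; P(data | r = 7) = (1/8) = 1/8.
Weighting by the prior gives 1/4 · 7/8 = 7/32, 1/4 · 3/4 = 3/16, 1/4 · 5/8 = 5/32, 1/4 · 1/8 = 1/32; summing to 19/32.
Hence P(r = 2 | data) = (3/16) / (19/32) = 6/19.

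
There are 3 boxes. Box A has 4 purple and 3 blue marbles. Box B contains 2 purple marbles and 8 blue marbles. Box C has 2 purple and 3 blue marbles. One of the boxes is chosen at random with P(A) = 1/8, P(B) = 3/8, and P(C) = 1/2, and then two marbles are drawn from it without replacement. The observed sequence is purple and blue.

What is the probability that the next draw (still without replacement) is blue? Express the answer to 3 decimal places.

Under each hypothesis, the probability of the observed sequence is: P(data | box A) = (4/7)(3/6) = 2/7; P(data | box B) = (2/10)(8/9) = 8/45; P(data | box C) = (2/5)(3/4) = 3/10.
Multiplying each by its prior: 1/8 · 2/7 = 1/28, 3/8 · 8/45 = 1/15, 1/2 · 3/10 = 3/20; with total 53/210.
Dividing through by the total gives posterior P(box A | data) = 15/106, P(box B | data) = 14/53, P(box C | data) = 63/106.
The predictive probability is P(blue next | data) = (2/5)(15/106) + (7/8)(14/53) + (2/3)(63/106) = 145/212.

0.684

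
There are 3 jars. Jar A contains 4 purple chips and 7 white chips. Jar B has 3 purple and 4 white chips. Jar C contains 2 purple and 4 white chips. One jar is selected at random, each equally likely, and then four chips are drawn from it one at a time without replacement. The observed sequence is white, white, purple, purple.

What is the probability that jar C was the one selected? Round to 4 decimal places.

0.3086

The likelihood of the observed sequence under each hypothesis: P(data | jar A) = (7/11)(6/10)(4/9)(3/8) = 0.063636; P(data | jar B) = (4/7)(3/6)(3/5)(2/4) = 0.085714; P(data | jar C) = (4/6)(3/5)(2/4)(1/3) = 0.066667.
The prior-weighted likelihoods are 1/3 · 0.063636 = 0.021212, 1/3 · 0.085714 = 0.028571, 1/3 · 0.066667 = 0.022222; summing to 0.072006.
Therefore the posterior P(jar C | data) = (0.022222) / (0.072006) = 0.30862.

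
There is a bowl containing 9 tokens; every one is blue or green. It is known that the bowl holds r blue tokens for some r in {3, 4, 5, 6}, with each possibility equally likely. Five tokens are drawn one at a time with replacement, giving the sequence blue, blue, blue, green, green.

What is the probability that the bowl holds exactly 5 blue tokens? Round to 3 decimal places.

0.307

The likelihood of the observed sequence under each hypothesis: P(data | r = 3) = (3/9)(3/9)(3/9)(6/9)(6/9) = 0.016461; P(data | r = 4) = (4/9)(4/9)(4/9)(5/9)(5/9) = 0.027096; P(data | r = 5) = (5/9)(5/9)(5/9)(4/9)(4/9) = 0.03387; P(data | r = 6) = (6/9)(6/9)(6/9)(3/9)(3/9) = 0.032922.
Multiplying each by its prior: 1/4 · 0.016461 = 0.0041152, 1/4 · 0.027096 = 0.006774, 1/4 · 0.03387 = 0.0084675, 1/4 · 0.032922 = 0.0082305; with total 0.027587.
Therefore the posterior P(r = 5 | data) = (0.0084675) / (0.027587) = 0.30694.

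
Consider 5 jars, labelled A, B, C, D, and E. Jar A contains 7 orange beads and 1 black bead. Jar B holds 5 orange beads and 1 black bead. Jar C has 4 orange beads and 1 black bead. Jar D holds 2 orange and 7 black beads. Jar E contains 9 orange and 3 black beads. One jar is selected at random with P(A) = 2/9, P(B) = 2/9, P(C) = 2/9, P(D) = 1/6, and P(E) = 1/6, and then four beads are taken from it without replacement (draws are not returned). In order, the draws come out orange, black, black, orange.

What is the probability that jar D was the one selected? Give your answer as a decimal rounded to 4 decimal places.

Under each hypothesis, the probability of the observed sequence is: P(data | jar A) = (7/8)(1/7)(0/6) = 0; P(data | jar B) = (5/6)(1/5)(0/4) = 0; P(data | jar C) = (4/5)(1/4)(0/3) = 0; P(data | jar D) = (2/9)(7/8)(6/7)(1/6) = 0.027778; P(data | jar E) = (9/12)(3/11)(2/10)(8/9) = 0.036364.
Multiplying each by its prior: 2/9 · 0 = 0, 2/9 · 0 = 0, 2/9 · 0 = 0, 1/6 · 0.027778 = 0.0046296, 1/6 · 0.036364 = 0.0060606; with total 0.01069.
By Bayes' rule, P(jar D | data) = (0.0046296) / (0.01069) = 0.43307.

0.4331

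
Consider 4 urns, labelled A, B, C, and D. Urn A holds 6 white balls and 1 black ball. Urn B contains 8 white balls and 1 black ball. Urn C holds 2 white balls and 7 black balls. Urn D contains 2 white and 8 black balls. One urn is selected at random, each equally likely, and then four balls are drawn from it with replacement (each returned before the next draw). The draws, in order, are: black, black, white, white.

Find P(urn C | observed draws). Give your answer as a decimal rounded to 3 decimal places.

Compute the likelihood of the observed sequence for each case: P(data | urn A) = (1/7)(1/7)(6/7)(6/7) = 0.014994; P(data | urn B) = (1/9)(1/9)(8/9)(8/9) = 0.0097546; P(data | urn C) = (7/9)(7/9)(2/9)(2/9) = 0.029873; P(data | urn D) = (8/10)(8/10)(2/10)(2/10) = 0.0256.
Weighting by the prior gives 1/4 · 0.014994 = 0.0037484, 1/4 · 0.0097546 = 0.0024387, 1/4 · 0.029873 = 0.0074684, 1/4 · 0.0256 = 0.0064; with total 0.020055.
Hence P(urn C | data) = (0.0074684) / (0.020055) = 0.37239.

0.372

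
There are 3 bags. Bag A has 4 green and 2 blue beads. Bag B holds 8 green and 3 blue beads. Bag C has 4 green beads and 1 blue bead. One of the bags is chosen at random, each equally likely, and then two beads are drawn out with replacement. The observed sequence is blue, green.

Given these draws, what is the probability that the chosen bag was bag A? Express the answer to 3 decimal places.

0.383

Compute the likelihood of the observed sequence for each case: P(data | bag A) = (2/6)(4/6) = 0.22222; P(data | bag B) = (3/11)(8/11) = 0.19835; P(data | bag C) = (1/5)(4/5) = 0.16.
Weighting by the prior gives 1/3 · 0.22222 = 0.074074, 1/3 · 0.19835 = 0.066116, 1/3 · 0.16 = 0.053333; these sum to 0.19352.
By Bayes' rule, P(bag A | data) = (0.074074) / (0.19352) = 0.38277.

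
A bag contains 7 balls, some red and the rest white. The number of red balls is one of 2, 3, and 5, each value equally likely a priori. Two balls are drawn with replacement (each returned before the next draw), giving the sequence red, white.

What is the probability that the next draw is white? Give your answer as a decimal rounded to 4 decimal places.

0.5268

The likelihood of the observed sequence under each hypothesis: P(data | r = 2) = (2/7)(5/7) = 10/49; P(data | r = 3) = (3/7)(4/7) = 12/49; P(data | r = 5) = (5/7)(2/7) = 10/49.
Multiplying each by its prior: 1/3 · 10/49 = 10/147, 1/3 · 12/49 = 4/49, 1/3 · 10/49 = 10/147; with total 32/147.
Normalising, the posterior is P(r = 2 | data) = 5/16, P(r = 3 | data) = 3/8, P(r = 5 | data) = 5/16.
The predictive probability is P(white next | data) = (5/7)(5/16) + (4/7)(3/8) + (2/7)(5/16) = 59/112.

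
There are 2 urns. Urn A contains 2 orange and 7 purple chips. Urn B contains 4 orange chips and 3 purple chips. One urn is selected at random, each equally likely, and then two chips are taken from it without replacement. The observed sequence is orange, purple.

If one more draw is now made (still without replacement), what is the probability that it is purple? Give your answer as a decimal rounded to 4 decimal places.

For each hypothesis, P(data | H) works out to: P(data | urn A) = (2/9)(7/8) = 7/36; P(data | urn B) = (4/7)(3/6) = 2/7.
Weighting by the prior gives 1/2 · 7/36 = 7/72, 1/2 · 2/7 = 1/7; with total 121/504.
Normalising, the posterior is P(urn A | data) = 49/121, P(urn B | data) = 72/121.
Averaging over the posterior, P(purple next | data) = (6/7)(49/121) + (2/5)(72/121) = 354/605.

0.5851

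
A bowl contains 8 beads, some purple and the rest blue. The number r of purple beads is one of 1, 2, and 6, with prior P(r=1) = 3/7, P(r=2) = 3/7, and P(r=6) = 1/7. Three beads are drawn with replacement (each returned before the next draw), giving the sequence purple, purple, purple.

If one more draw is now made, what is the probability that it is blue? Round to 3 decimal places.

Under each hypothesis, the probability of the observed sequence is: P(data | r = 1) = (1/8)(1/8)(1/8) = 0.0019531; P(data | r = 2) = (2/8)(2/8)(2/8) = 0.015625; P(data | r = 6) = (6/8)(6/8)(6/8) = 0.42188.
Weighting by the prior gives 3/7 · 0.0019531 = 0.00083705, 3/7 · 0.015625 = 0.0066964, 1/7 · 0.42188 = 0.060268; summing to 0.067801.
Dividing through by the total gives posterior P(r = 1 | data) = 0.012346, P(r = 2 | data) = 0.098765, P(r = 6 | data) = 0.88889.
So P(blue next | data) = Σ P(blue next | H) P(H | data) = (7/8)(0.012346) + (3/4)(0.098765) + (1/4)(0.88889) = 0.3071.

0.307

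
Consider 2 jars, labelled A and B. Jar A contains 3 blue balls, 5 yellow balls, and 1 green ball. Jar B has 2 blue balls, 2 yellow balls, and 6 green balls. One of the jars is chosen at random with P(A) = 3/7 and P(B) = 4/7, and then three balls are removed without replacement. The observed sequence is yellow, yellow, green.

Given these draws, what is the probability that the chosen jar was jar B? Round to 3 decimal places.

The likelihood of the observed sequence under each hypothesis: P(data | jar A) = (5/9)(4/8)(1/7) = 5/126; P(data | jar B) = (2/10)(1/9)(6/8) = 1/60.
The prior-weighted likelihoods are 3/7 · 5/126 = 5/294, 4/7 · 1/60 = 1/105; summing to 13/490.
Hence P(jar B | data) = (1/105) / (13/490) = 14/39.

0.359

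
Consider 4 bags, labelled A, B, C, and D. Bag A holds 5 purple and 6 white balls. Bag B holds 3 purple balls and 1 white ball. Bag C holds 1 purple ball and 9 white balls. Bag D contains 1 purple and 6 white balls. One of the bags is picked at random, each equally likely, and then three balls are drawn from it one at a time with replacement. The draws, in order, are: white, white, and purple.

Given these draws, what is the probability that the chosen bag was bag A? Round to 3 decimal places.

The likelihood of the observed sequence under each hypothesis: P(data | bag A) = (6/11)(6/11)(5/11) = 0.13524; P(data | bag B) = (1/4)(1/4)(3/4) = 0.046875; P(data | bag C) = (9/10)(9/10)(1/10) = 0.081; P(data | bag D) = (6/7)(6/7)(1/7) = 0.10496.
The prior-weighted likelihoods are 1/4 · 0.13524 = 0.033809, 1/4 · 0.046875 = 0.011719, 1/4 · 0.081 = 0.02025, 1/4 · 0.10496 = 0.026239; summing to 0.092017.
Hence P(bag A | data) = (0.033809) / (0.092017) = 0.36742.

0.367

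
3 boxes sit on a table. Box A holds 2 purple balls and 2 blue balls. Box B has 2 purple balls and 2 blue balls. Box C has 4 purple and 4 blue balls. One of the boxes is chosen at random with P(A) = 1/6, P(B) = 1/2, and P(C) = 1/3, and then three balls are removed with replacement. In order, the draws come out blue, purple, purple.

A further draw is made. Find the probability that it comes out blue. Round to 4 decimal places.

0.5000

Under each hypothesis, the probability of the observed sequence is: P(data | box A) = (2/4)(2/4)(2/4) = 1/8; P(data | box B) = (2/4)(2/4)(2/4) = 1/8; P(data | box C) = (4/8)(4/8)(4/8) = 1/8.
The prior-weighted likelihoods are 1/6 · 1/8 = 1/48, 1/2 · 1/8 = 1/16, 1/3 · 1/8 = 1/24; with total 1/8.
Dividing through by the total gives posterior P(box A | data) = 1/6, P(box B | data) = 1/2, P(box C | data) = 1/3.
The predictive probability is P(blue next | data) = (1/2)(1/6) + (1/2)(1/2) + (1/2)(1/3) = 1/2.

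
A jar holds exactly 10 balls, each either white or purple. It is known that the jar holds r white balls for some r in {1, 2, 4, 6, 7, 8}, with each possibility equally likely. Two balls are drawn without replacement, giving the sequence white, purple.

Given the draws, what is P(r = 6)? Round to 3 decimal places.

0.218

Compute the likelihood of the observed sequence for each case: P(data | r = 1) = (1/10)(9/9) = 1/10; P(data | r = 2) = (2/10)(8/9) = 8/45; P(data | r = 4) = (4/10)(6/9) = 4/15; P(data | r = 6) = (6/10)(4/9) = 4/15; P(data | r = 7) = (7/10)(3/9) = 7/30; P(data | r = 8) = (8/10)(2/9) = 8/45.
Multiplying each by its prior: 1/6 · 1/10 = 1/60, 1/6 · 8/45 = 4/135, 1/6 · 4/15 = 2/45, 1/6 · 4/15 = 2/45, 1/6 · 7/30 = 7/180, 1/6 · 8/45 = 4/135; these sum to 11/54.
So P(r = 6 | data) = (2/45) / (11/54) = 12/55.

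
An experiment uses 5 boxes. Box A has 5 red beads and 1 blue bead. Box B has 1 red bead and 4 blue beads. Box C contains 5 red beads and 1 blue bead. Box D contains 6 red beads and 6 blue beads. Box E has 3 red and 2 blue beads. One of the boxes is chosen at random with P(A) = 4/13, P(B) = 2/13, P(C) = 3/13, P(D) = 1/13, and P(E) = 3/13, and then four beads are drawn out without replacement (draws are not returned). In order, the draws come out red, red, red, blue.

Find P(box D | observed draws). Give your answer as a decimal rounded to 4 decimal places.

0.0397

For each hypothesis, P(data | H) works out to: P(data | box A) = (5/6)(4/5)(3/4)(1/3) = 1/6; P(data | box B) = (1/5)(0/4) = 0; P(data | box C) = (5/6)(4/5)(3/4)(1/3) = 1/6; P(data | box D) = (6/12)(5/11)(4/10)(6/9) = 2/33; P(data | box E) = (3/5)(2/4)(1/3)(2/2) = 1/10.
Multiplying each by its prior: 4/13 · 1/6 = 2/39, 2/13 · 0 = 0, 3/13 · 1/6 = 1/26, 1/13 · 2/33 = 2/429, 3/13 · 1/10 = 3/130; summing to 84/715.
By Bayes' rule, P(box D | data) = (2/429) / (84/715) = 5/126.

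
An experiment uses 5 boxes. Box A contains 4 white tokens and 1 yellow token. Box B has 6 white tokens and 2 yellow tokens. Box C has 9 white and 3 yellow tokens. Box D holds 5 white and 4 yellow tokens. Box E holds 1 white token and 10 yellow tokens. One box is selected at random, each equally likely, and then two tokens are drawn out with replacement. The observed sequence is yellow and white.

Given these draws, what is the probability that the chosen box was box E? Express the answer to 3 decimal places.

0.096

Compute the likelihood of the observed sequence for each case: P(data | box A) = (1/5)(4/5) = 0.16; P(data | box B) = (2/8)(6/8) = 0.1875; P(data | box C) = (3/12)(9/12) = 0.1875; P(data | box D) = (4/9)(5/9) = 0.24691; P(data | box E) = (10/11)(1/11) = 0.082645.
Multiplying each by its prior: 1/5 · 0.16 = 0.032, 1/5 · 0.1875 = 0.0375, 1/5 · 0.1875 = 0.0375, 1/5 · 0.24691 = 0.049383, 1/5 · 0.082645 = 0.016529; these sum to 0.17291.
So P(box E | data) = (0.016529) / (0.17291) = 0.095592.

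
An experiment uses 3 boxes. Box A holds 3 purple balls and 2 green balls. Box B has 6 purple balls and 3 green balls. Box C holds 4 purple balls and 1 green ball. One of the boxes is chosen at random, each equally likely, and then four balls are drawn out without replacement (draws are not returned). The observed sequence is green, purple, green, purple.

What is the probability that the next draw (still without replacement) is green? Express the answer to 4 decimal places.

For each hypothesis, P(data | H) works out to: P(data | box A) = (2/5)(3/4)(1/3)(2/2) = 0.1; P(data | box B) = (3/9)(6/8)(2/7)(5/6) = 0.059524; P(data | box C) = (1/5)(4/4)(0/3) = 0.
Weighting by the prior gives 1/3 · 0.1 = 0.033333, 1/3 · 0.059524 = 0.019841, 1/3 · 0 = 0; these sum to 0.053175.
Normalising, the posterior is P(box A | data) = 0.62687, P(box B | data) = 0.37313, P(box C | data) = 0.
So P(green next | data) = Σ P(green next | H) P(H | data) = (0)(0.62687) + (1/5)(0.37313) = 0.074627.

0.0746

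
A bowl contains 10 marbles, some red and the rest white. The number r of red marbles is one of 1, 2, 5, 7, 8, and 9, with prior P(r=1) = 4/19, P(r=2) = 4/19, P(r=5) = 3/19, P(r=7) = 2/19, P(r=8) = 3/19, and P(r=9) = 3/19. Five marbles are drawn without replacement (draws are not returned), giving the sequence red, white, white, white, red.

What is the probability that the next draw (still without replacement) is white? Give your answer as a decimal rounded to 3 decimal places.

The likelihood of the observed sequence under each hypothesis: P(data | r = 1) = (1/10)(9/9)(8/8)(7/7)(0/6) = 0; P(data | r = 2) = (2/10)(8/9)(7/8)(6/7)(1/6) = 0.022222; P(data | r = 5) = (5/10)(5/9)(4/8)(3/7)(4/6) = 0.039683; P(data | r = 7) = (7/10)(3/9)(2/8)(1/7)(6/6) = 0.0083333; P(data | r = 8) = (8/10)(2/9)(1/8)(0/7) = 0; P(data | r = 9) = (9/10)(1/9)(0/8) = 0.
Multiplying each by its prior: 4/19 · 0 = 0, 4/19 · 0.022222 = 0.0046784, 3/19 · 0.039683 = 0.0062657, 2/19 · 0.0083333 = 0.00087719, 3/19 · 0 = 0, 3/19 · 0 = 0; these sum to 0.011821.
The posterior is then P(r = 1 | data) = 0, P(r = 2 | data) = 0.39576, P(r = 5 | data) = 0.53004, P(r = 7 | data) = 0.074205, P(r = 8 | data) = 0, P(r = 9 | data) = 0.
Averaging over the posterior, P(white next | data) = (1)(0.39576) + (2/5)(0.53004) + (0)(0.074205) = 0.60777.

0.608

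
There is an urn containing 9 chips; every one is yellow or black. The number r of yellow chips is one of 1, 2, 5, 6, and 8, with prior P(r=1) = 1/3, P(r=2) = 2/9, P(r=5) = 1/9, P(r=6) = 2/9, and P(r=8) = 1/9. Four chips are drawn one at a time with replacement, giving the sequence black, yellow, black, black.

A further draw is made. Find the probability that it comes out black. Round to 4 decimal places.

Under each hypothesis, the probability of the observed sequence is: P(data | r = 1) = (8/9)(1/9)(8/9)(8/9) = 0.078037; P(data | r = 2) = (7/9)(2/9)(7/9)(7/9) = 0.10456; P(data | r = 5) = (4/9)(5/9)(4/9)(4/9) = 0.048773; P(data | r = 6) = (3/9)(6/9)(3/9)(3/9) = 0.024691; P(data | r = 8) = (1/9)(8/9)(1/9)(1/9) = 0.0012193.
Multiplying each by its prior: 1/3 · 0.078037 = 0.026012, 2/9 · 0.10456 = 0.023235, 1/9 · 0.048773 = 0.0054192, 2/9 · 0.024691 = 0.005487, 1/9 · 0.0012193 = 0.00013548; these sum to 0.060289.
The posterior is then P(r = 1 | data) = 0.43146, P(r = 2 | data) = 0.38539, P(r = 5 | data) = 0.089888, P(r = 6 | data) = 0.091011, P(r = 8 | data) = 0.0022472.
So P(black next | data) = Σ P(black next | H) P(H | data) = (8/9)(0.43146) + (7/9)(0.38539) + (4/9)(0.089888) + (1/3)(0.091011) + (1/9)(0.0022472) = 0.75381.

0.7538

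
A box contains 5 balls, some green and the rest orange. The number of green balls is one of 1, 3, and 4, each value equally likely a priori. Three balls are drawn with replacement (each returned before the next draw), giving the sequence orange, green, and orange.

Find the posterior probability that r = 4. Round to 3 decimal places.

0.125

For each hypothesis, P(data | H) works out to: P(data | r = 1) = (4/5)(1/5)(4/5) = 16/125; P(data | r = 3) = (2/5)(3/5)(2/5) = 12/125; P(data | r = 4) = (1/5)(4/5)(1/5) = 4/125.
Multiplying each by its prior: 1/3 · 16/125 = 16/375, 1/3 · 12/125 = 4/125, 1/3 · 4/125 = 4/375; with total 32/375.
Hence P(r = 4 | data) = (4/375) / (32/375) = 1/8.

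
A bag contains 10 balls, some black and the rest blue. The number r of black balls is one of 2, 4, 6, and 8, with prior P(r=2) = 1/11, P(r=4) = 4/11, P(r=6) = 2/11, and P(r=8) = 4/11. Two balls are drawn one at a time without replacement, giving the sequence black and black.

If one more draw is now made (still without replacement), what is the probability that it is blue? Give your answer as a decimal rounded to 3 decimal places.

For each hypothesis, P(data | H) works out to: P(data | r = 2) = (2/10)(1/9) = 1/45; P(data | r = 4) = (4/10)(3/9) = 2/15; P(data | r = 6) = (6/10)(5/9) = 1/3; P(data | r = 8) = (8/10)(7/9) = 28/45.
Multiplying each by its prior: 1/11 · 1/45 = 1/495, 4/11 · 2/15 = 8/165, 2/11 · 1/3 = 2/33, 4/11 · 28/45 = 112/495; with total 167/495.
The posterior is then P(r = 2 | data) = 1/167, P(r = 4 | data) = 24/167, P(r = 6 | data) = 30/167, P(r = 8 | data) = 112/167.
Averaging over the posterior, P(blue next | data) = (1)(1/167) + (3/4)(24/167) + (1/2)(30/167) + (1/4)(112/167) = 62/167.

0.371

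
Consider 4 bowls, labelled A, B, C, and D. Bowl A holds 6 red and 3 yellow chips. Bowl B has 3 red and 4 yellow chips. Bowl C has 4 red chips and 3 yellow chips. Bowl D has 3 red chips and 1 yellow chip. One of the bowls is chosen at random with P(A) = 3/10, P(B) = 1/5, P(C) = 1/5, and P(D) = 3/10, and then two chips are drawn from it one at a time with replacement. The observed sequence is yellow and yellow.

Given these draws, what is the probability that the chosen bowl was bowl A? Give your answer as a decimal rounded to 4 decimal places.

0.2163

Under each hypothesis, the probability of the observed sequence is: P(data | bowl A) = (3/9)(3/9) = 0.11111; P(data | bowl B) = (4/7)(4/7) = 0.32653; P(data | bowl C) = (3/7)(3/7) = 0.18367; P(data | bowl D) = (1/4)(1/4) = 0.0625.
The prior-weighted likelihoods are 3/10 · 0.11111 = 0.033333, 1/5 · 0.32653 = 0.065306, 1/5 · 0.18367 = 0.036735, 3/10 · 0.0625 = 0.01875; these sum to 0.15412.
By Bayes' rule, P(bowl A | data) = (0.033333) / (0.15412) = 0.21628.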